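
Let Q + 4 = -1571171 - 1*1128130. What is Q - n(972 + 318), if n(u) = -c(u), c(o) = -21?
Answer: -2699326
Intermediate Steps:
n(u) = 21 (n(u) = -1*(-21) = 21)
Q = -2699305 (Q = -4 + (-1571171 - 1*1128130) = -4 + (-1571171 - 1128130) = -4 - 2699301 = -2699305)
Q - n(972 + 318) = -2699305 - 1*21 = -2699305 - 21 = -2699326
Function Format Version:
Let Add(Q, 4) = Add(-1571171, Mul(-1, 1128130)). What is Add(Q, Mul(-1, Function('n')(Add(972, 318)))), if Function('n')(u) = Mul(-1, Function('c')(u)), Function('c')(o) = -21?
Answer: -2699326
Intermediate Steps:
Function('n')(u) = 21 (Function('n')(u) = Mul(-1, -21) = 21)
Q = -2699305 (Q = Add(-4, Add(-1571171, Mul(-1, 1128130))) = Add(-4, Add(-1571171, -1128130)) = Add(-4, -2699301) = -2699305)
Add(Q, Mul(-1, Function('n')(Add(972, 318)))) = Add(-2699305, Mul(-1, 21)) = Add(-2699305, -21) = -2699326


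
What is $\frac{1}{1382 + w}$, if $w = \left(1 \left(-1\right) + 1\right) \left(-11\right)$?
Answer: $\frac{1}{1382} \approx 0.00072359$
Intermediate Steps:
$w = 0$ ($w = \left(-1 + 1\right) \left(-11\right) = 0 \left(-11\right) = 0$)
$\frac{1}{1382 + w} = \frac{1}{1382 + 0} = \frac{1}{1382}$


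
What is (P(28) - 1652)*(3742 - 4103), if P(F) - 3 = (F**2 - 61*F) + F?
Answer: 918745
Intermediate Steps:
P(F) = 3 + F**2 - 60*F (P(F) = 3 + ((F**2 - 61*F) + F) = 3 + (F**2 - 60*F) = 3 + F**2 - 60*F)
(P(28) - 1652)*(3742 - 4103) = ((3 + 28**2 - 60*28) - 1652)*(3742 - 4103) = ((3 + 784 - 1680) - 1652)*(-361) = (-893 - 1652)*(-361) = -2545*(-361) = 918745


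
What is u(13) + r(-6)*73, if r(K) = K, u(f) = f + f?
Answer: -412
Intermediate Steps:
u(f) = 2*f
u(13) + r(-6)*73 = 2*13 - 6*73 = 26 - 438 = -412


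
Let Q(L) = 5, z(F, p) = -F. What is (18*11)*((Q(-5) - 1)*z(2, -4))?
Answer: -1584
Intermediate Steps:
(18*11)*((Q(-5) - 1)*z(2, -4)) = (18*11)*((5 - 1)*(-1*2)) = 198*(4*(-2)) = 198*(-8) = -1584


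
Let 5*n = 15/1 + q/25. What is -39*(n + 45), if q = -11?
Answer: -233571/125 ≈ -1868.6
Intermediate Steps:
n = 364/125 (n = (15/1 - 11/25)/5 = (15*1 - 11*1/25)/5 = (15 - 11/25)/5 = (⅕)*(364/25) = 364/125 ≈ 2.9120)
-39*(n + 45) = -39*(364/125 + 45) = -39*5989/125 = -233571/125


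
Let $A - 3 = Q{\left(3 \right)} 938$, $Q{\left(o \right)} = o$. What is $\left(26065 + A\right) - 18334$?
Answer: $10548$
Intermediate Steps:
$A = 2817$ ($A = 3 + 3 \cdot 938 = 3 + 2814 = 2817$)
$\left(26065 + A\right) - 18334 = \left(26065 + 2817\right) - 18334 = 28882 - 18334 = 10548$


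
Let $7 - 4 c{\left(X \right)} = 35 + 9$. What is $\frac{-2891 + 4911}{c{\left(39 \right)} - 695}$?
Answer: $- \frac{8080}{2817} \approx -2.8683$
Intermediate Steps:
$c{\left(X \right)} = - \frac{37}{4}$ ($c{\left(X \right)} = \frac{7}{4} - \frac{35 + 9}{4} = \frac{7}{4} - 11 = - \frac{37}{4}$)
$\frac{-2891 + 4911}{c{\left(39 \right)} - 695} = \frac{-2891 + 4911}{- \frac{37}{4} - 695} = \frac{2020}{- \frac{2817}{4}} = 2020 \left(- \frac{4}{2817}\right) = - \frac{8080}{2817}$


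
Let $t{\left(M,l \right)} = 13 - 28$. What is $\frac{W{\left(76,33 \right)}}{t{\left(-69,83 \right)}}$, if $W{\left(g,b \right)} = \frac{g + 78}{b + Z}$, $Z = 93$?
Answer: $- \frac{11}{135} \approx -0.081481$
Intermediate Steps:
$W{\left(g,b \right)} = \frac{78 + g}{93 + b}$ ($W{\left(g,b \right)} = \frac{g + 78}{b + 93} = \frac{78 + g}{93 + b}$)
$t{\left(M,l \right)} = -15$
$\frac{W{\left(76,33 \right)}}{t{\left(-69,83 \right)}} = \frac{\frac{1}{93 + 33} \left(78 + 76\right)}{-15} = \frac{1}{126} \cdot 154 \left(- \frac{1}{15}\right) = \frac{11}{9} \left(- \frac{1}{15}\right) = - \frac{11}{135}$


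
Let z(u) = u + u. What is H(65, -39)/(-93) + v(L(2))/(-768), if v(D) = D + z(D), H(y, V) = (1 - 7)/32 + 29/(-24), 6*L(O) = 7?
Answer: 1493/142848 ≈ 0.010452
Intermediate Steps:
L(O) = 7/6 (L(O) = (1/6)*7 = 7/6)
z(u) = 2*u
H(y, V) = -67/48 (H(y, V) = -6*1/32 + 29*(-1/24) = -3/16 - 29/24 = -67/48)
v(D) = 3*D (v(D) = D + 2*D = 3*D)
H(65, -39)/(-93) + v(L(2))/(-768) = -67/48/(-93) + (3*(7/6))/(-768) = -67/48*(-1/93) + (7/2)*(-1/768) = 67/4464 - 7/1536 = 1493/142848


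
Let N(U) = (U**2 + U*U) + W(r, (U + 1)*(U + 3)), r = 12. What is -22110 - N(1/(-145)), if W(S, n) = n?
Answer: -464925248/21025 ≈ -22113.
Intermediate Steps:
N(U) = 2*U**2 + (1 + U)*(3 + U) (N(U) = (U**2 + U*U) + (U + 1)*(U + 3) = (U**2 + U**2) + (1 + U)*(3 + U) = 2*U**2 + (1 + U)*(3 + U))
-22110 - N(1/(-145)) = -22110 - (3 + 3*(1/(-145))**2 + 4/(-145)) = -22110 - (3 + 3*(-1/145)**2 + 4*(-1/145)) = -22110 - (3 + 3*(1/21025) - 4/145) = -22110 - (3 + 3/21025 - 4/145) = -22110 - 1*62498/21025 = -22110 - 62498/21025 = -464925248/21025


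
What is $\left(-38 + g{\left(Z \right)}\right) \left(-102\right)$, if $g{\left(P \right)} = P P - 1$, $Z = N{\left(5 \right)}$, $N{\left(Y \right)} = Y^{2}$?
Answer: $-59772$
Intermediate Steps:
$Z = 25$ ($Z = 5^{2} = 25$)
$g{\left(P \right)} = -1 + P^{2}$ ($g{\left(P \right)} = P^{2} - 1 = -1 + P^{2}$)
$\left(-38 + g{\left(Z \right)}\right) \left(-102\right) = \left(-38 - \left(1 - 25^{2}\right)\right) \left(-102\right) = \left(-38 + \left(-1 + 625\right)\right) \left(-102\right) = \left(-38 + 624\right) \left(-102\right) = 586 \left(-102\right) = -59772$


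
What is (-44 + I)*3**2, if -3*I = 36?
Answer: -504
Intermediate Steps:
I = -12 (I = -1/3*36 = -12)
(-44 + I)*3**2 = (-44 - 12)*3**2 = -56*9 = -504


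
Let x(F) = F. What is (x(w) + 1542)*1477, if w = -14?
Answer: 2256856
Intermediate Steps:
(x(w) + 1542)*1477 = (-14 + 1542)*1477 = 1528*1477 = 2256856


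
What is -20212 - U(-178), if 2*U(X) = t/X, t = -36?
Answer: -1798877/89 ≈ -20212.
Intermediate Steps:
U(X) = -18/X (U(X) = (-36/X)/2 = -18/X)
-20212 - U(-178) = -20212 - (-18)/(-178) = -20212 - (-18)*(-1)/178 = -20212 - 1*9/89 = -20212 - 9/89 = -1798877/89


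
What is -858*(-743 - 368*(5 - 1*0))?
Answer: 2216214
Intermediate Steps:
-858*(-743 - 368*(5 - 1*0)) = -858*(-743 - 368*(5 + 0)) = -858*(-743 - 368*5) = -858*(-743 - 1840) = -858*(-2583) = 2216214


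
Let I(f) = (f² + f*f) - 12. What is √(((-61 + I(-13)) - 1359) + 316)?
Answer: I*√778 ≈ 27.893*I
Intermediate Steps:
I(f) = -12 + 2*f² (I(f) = (f² + f²) - 12 = 2*f² - 12 = -12 + 2*f²)
√(((-61 + I(-13)) - 1359) + 316) = √(((-61 + (-12 + 2*(-13)²)) - 1359) + 316) = √(((-61 + (-12 + 2*169)) - 1359) + 316) = √(((-61 + (-12 + 338)) - 1359) + 316) = √(((-61 + 326) - 1359) + 316) = √((265 - 1359) + 316) = √(-1094 + 316) = √(-778) = I*√778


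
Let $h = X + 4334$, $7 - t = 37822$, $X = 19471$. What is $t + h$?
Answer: $-14010$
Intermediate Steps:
$t = -37815$ ($t = 7 - 37822 = -37815$)
$h = 23805$ ($h = 19471 + 4334 = 23805$)
$t + h = -37815 + 23805 = -14010$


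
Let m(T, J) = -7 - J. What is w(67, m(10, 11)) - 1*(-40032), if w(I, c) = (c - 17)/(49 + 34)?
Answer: 3322621/83 ≈ 40032.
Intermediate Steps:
w(I, c) = -17/83 + c/83 (w(I, c) = (-17 + c)/83 = (-17 + c)*(1/83) = -17/83 + c/83)
w(67, m(10, 11)) - 1*(-40032) = (-17/83 + (-7 - 1*11)/83) - 1*(-40032) = (-17/83 + (-7 - 11)/83) + 40032 = (-17/83 + (1/83)*(-18)) + 40032 = (-17/83 - 18/83) + 40032 = -35/83 + 40032 = 3322621/83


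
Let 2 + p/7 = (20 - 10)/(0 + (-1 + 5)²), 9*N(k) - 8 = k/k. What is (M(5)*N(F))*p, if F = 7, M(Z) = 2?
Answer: -77/4 ≈ -19.250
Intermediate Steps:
N(k) = 1 (N(k) = 8/9 + (k/k)/9 = 8/9 + (⅑)*1 = 8/9 + ⅑ = 1)
p = -77/8 (p = -14 + 7*((20 - 10)/(0 + (-1 + 5)²)) = -14 + 7*(10/(0 + 4²)) = -14 + 7*(10/(0 + 16)) = -14 + 7*(10/16) = -14 + 7*(10*(1/16)) = -14 + 7*(5/8) = -14 + 35/8 = -77/8 ≈ -9.6250)
(M(5)*N(F))*p = (2*1)*(-77/8) = 2*(-77/8) = -77/4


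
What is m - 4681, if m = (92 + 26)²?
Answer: 9243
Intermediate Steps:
m = 13924 (m = 118² = 13924)
m - 4681 = 13924 - 4681 = 9243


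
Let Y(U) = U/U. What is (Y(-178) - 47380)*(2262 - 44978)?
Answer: 2023841364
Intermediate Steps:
Y(U) = 1
(Y(-178) - 47380)*(2262 - 44978) = (1 - 47380)*(2262 - 44978) = -47379*(-42716) = 2023841364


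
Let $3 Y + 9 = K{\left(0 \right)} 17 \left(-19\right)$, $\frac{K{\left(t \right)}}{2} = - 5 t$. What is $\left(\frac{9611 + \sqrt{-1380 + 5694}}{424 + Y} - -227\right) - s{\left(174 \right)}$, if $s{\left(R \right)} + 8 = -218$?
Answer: $\frac{200324}{421} + \frac{\sqrt{4314}}{421} \approx 475.98$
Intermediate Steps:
$s{\left(R \right)} = -226$ ($s{\left(R \right)} = -8 - 218 = -226$)
$K{\left(t \right)} = - 10 t$ ($K{\left(t \right)} = 2 \left(- 5 t\right) = - 10 t$)
$Y = -3$ ($Y = -3 + \frac{\left(-10\right) 0 \cdot 17 \left(-19\right)}{3} = -3 + \frac{0 \cdot 17 \left(-19\right)}{3} = -3 + \frac{0 \left(-19\right)}{3} = -3 + \frac{1}{3} \cdot 0 = -3 + 0 = -3$)
$\left(\frac{9611 + \sqrt{-1380 + 5694}}{424 + Y} - -227\right) - s{\left(174 \right)} = \left(\frac{9611 + \sqrt{-1380 + 5694}}{424 - 3} - -227\right) - -226 = \left(\frac{9611 + \sqrt{4314}}{421} + 227\right) + 226 = \left(\left(9611 + \sqrt{4314}\right) \frac{1}{421} + 227\right) + 226 = \left(\left(\frac{9611}{421} + \frac{\sqrt{4314}}{421}\right) + 227\right) + 226 = \left(\frac{105178}{421} + \frac{\sqrt{4314}}{421}\right) + 226 = \frac{200324}{421} + \frac{\sqrt{4314}}{421}$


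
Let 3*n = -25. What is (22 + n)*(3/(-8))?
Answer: -41/8 ≈ -5.1250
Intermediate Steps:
n = -25/3 (n = (⅓)*(-25) = -25/3 ≈ -8.3333)
(22 + n)*(3/(-8)) = (22 - 25/3)*(3/(-8)) = 41*(3*(-⅛))/3 = (41/3)*(-3/8) = -41/8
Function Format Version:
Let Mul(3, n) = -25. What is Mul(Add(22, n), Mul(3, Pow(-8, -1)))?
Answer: Rational(-41, 8) ≈ -5.1250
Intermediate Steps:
n = Rational(-25, 3) (n = Mul(Rational(1, 3), -25) = Rational(-25, 3) ≈ -8.3333)
Mul(Add(22, n), Mul(3, Pow(-8, -1))) = Mul(Add(22, Rational(-25, 3)), Mul(3, Pow(-8, -1))) = Mul(Rational(41, 3), Mul(3, Rational(-1, 8))) = Mul(Rational(41, 3), Rational(-3, 8)) = Rational(-41, 8)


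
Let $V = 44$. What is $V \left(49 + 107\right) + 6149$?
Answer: $13013$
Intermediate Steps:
$V \left(49 + 107\right) + 6149 = 44 \left(49 + 107\right) + 6149 = 44 \cdot 156 + 6149 = 6864 + 6149 = 13013$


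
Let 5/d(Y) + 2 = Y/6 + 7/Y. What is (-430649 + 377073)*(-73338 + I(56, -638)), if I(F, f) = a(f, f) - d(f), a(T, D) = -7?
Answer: 814870409585800/207371 ≈ 3.9295e+9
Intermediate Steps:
d(Y) = 5/(-2 + 7/Y + Y/6) (d(Y) = 5/(-2 + (Y/6 + 7/Y)) = 5/(-2 + (7/Y + Y/6)) = 5/(-2 + 7/Y + Y/6))
I(F, f) = -7 - 30*f/(42 + f² - 12*f)
(-430649 + 377073)*(-73338 + I(56, -638)) = (-430649 + 377073)*(-73338 + (-294 - 7*(-638)² + 54*(-638))/(42 + (-638)² - 12*(-638))) = -53576*(-73338 + (-294 - 7*407044 - 34452)/(42 + 407044 + 7656)) = -53576*(-73338 + (-294 - 2849308 - 34452)/414742) = -53576*(-73338 + (1/414742)*(-2884054)) = -53576*(-73338 - 1442027/207371) = -53576*(-15209616425/207371) = 814870409585800/207371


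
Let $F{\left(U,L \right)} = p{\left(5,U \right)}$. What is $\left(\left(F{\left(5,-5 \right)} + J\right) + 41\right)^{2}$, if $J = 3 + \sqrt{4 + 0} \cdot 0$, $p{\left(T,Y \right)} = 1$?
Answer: $2025$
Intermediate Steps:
$F{\left(U,L \right)} = 1$
$J = 3$ ($J = 3 + \sqrt{4} \cdot 0 = 3 + 2 \cdot 0 = 3 + 0 = 3$)
$\left(\left(F{\left(5,-5 \right)} + J\right) + 41\right)^{2} = \left(\left(1 + 3\right) + 41\right)^{2} = \left(4 + 41\right)^{2} = 45^{2} = 2025$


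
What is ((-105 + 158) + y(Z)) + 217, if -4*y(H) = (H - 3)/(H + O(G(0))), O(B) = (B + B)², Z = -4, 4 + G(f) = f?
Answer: 64807/240 ≈ 270.03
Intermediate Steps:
G(f) = -4 + f
O(B) = 4*B² (O(B) = (2*B)² = 4*B²)
y(H) = -(-3 + H)/(4*(64 + H)) (y(H) = -(H - 3)/(4*(H + 4*(-4 + 0)²)) = -(-3 + H)/(4*(H + 4*(-4)²)) = -(-3 + H)/(4*(H + 4*16)) = -(-3 + H)/(4*(H + 64)) = -(-3 + H)/(4*(64 + H)))
((-105 + 158) + y(Z)) + 217 = ((-105 + 158) + (3 - 1*(-4))/(4*(64 - 4))) + 217 = (53 + (¼)*(3 + 4)/60) + 217 = (53 + (¼)*(1/60)*7) + 217 = (53 + 7/240) + 217 = 12727/240 + 217 = 64807/240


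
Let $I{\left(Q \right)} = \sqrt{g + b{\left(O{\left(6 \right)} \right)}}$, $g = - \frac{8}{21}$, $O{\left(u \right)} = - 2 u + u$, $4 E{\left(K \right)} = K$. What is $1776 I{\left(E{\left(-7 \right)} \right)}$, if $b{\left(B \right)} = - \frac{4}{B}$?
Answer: $\frac{1776 \sqrt{14}}{7} \approx 949.31$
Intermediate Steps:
$E{\left(K \right)} = \frac{K}{4}$
$O{\left(u \right)} = - u$
$g = - \frac{8}{21}$ ($g = \left(-8\right) \frac{1}{21} = - \frac{8}{21} \approx -0.38095$)
$I{\left(Q \right)} = \frac{\sqrt{14}}{7}$ ($I{\left(Q \right)} = \sqrt{- \frac{8}{21} - \frac{4}{\left(-1\right) 6}} = \sqrt{- \frac{8}{21} - \frac{4}{-6}} = \sqrt{- \frac{8}{21} - - \frac{2}{3}} = \sqrt{- \frac{8}{21} + \frac{2}{3}} = \sqrt{\frac{2}{7}} = \frac{\sqrt{14}}{7}$)
$1776 I{\left(E{\left(-7 \right)} \right)} = 1776 \frac{\sqrt{14}}{7} = \frac{1776 \sqrt{14}}{7}$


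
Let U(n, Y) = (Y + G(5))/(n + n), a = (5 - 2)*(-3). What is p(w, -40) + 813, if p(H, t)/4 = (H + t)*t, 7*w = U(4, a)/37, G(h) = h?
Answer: 1868247/259 ≈ 7213.3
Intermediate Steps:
a = -9 (a = 3*(-3) = -9)
U(n, Y) = (5 + Y)/(2*n) (U(n, Y) = (Y + 5)/(n + n) = (5 + Y)/((2*n)) = (5 + Y)*(1/(2*n)) = (5 + Y)/(2*n))
w = -1/518 (w = (((½)*(5 - 9)/4)/37)/7 = (((½)*(¼)*(-4))*(1/37))/7 = (-½*1/37)/7 = (⅐)*(-1/74) = -1/518 ≈ -0.0019305)
p(H, t) = 4*t*(H + t) (p(H, t) = 4*((H + t)*t) = 4*(t*(H + t)) = 4*t*(H + t))
p(w, -40) + 813 = 4*(-40)*(-1/518 - 40) + 813 = 4*(-40)*(-20721/518) + 813 = 1657680/259 + 813 = 1868247/259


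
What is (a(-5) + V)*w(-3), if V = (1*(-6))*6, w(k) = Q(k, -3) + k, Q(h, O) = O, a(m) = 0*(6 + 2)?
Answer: 216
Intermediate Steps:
a(m) = 0 (a(m) = 0*8 = 0)
w(k) = -3 + k
V = -36 (V = -6*6 = -36)
(a(-5) + V)*w(-3) = (0 - 36)*(-3 - 3) = -36*(-6) = 216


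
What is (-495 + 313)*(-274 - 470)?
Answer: 135408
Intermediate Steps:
(-495 + 313)*(-274 - 470) = -182*(-744) = 135408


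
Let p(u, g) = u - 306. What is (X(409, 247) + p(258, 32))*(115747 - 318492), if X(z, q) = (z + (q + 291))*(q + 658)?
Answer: -173749829315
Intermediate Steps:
p(u, g) = -306 + u
X(z, q) = (658 + q)*(291 + q + z) (X(z, q) = (z + (291 + q))*(658 + q) = (291 + q + z)*(658 + q) = (658 + q)*(291 + q + z))
(X(409, 247) + p(258, 32))*(115747 - 318492) = ((191478 + 247² + 658*409 + 949*247 + 247*409) + (-306 + 258))*(115747 - 318492) = ((191478 + 61009 + 269122 + 234403 + 101023) - 48)*(-202745) = (857035 - 48)*(-202745) = 856987*(-202745) = -173749829315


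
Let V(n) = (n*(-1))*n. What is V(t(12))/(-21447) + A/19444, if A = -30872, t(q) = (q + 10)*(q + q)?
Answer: 132182342/11583763 ≈ 11.411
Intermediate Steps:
t(q) = 2*q*(10 + q) (t(q) = (10 + q)*(2*q) = 2*q*(10 + q))
V(n) = -n**2 (V(n) = (-n)*n = -n**2)
V(t(12))/(-21447) + A/19444 = -(2*12*(10 + 12))**2/(-21447) - 30872/19444 = -(2*12*22)**2*(-1/21447) - 30872*1/19444 = -1*528**2*(-1/21447) - 7718/4861 = -1*278784*(-1/21447) - 7718/4861 = -278784*(-1/21447) - 7718/4861 = 30976/2383 - 7718/4861 = 132182342/11583763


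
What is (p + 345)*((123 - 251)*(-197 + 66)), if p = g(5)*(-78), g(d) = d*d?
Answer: -26912640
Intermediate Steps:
g(d) = d**2
p = -1950 (p = 5**2*(-78) = 25*(-78) = -1950)
(p + 345)*((123 - 251)*(-197 + 66)) = (-1950 + 345)*((123 - 251)*(-197 + 66)) = -(-205440)*(-131) = -1605*16768 = -26912640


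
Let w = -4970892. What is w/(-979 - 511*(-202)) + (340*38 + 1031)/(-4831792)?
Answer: -1143797266217/23524614736 ≈ -48.621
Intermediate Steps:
w/(-979 - 511*(-202)) + (340*38 + 1031)/(-4831792) = -4970892/(-979 - 511*(-202)) + (340*38 + 1031)/(-4831792) = -4970892/(-979 + 103222) + (12920 + 1031)*(-1/4831792) = -4970892/102243 + 13951*(-1/4831792) = -4970892*1/102243 - 1993/690256 = -1656964/34081 - 1993/690256 = -1143797266217/23524614736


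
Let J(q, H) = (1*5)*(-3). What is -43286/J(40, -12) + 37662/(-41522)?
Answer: 898378181/311415 ≈ 2884.8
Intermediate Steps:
J(q, H) = -15 (J(q, H) = 5*(-3) = -15)
-43286/J(40, -12) + 37662/(-41522) = -43286/(-15) + 37662/(-41522) = -43286*(-1/15) + 37662*(-1/41522) = 43286/15 - 18831/20761 = 898378181/311415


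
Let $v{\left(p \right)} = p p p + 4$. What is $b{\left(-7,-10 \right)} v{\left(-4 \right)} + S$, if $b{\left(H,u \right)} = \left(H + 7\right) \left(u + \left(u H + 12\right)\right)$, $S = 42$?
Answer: $42$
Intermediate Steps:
$b{\left(H,u \right)} = \left(7 + H\right) \left(12 + u + H u\right)$ ($b{\left(H,u \right)} = \left(7 + H\right) \left(u + \left(H u + 12\right)\right) = \left(7 + H\right) \left(u + \left(12 + H u\right)\right) = \left(7 + H\right) \left(12 + u + H u\right)$)
$v{\left(p \right)} = 4 + p^{3}$ ($v{\left(p \right)} = p p^{2} + 4 = p^{3} + 4 = 4 + p^{3}$)
$b{\left(-7,-10 \right)} v{\left(-4 \right)} + S = \left(84 + 7 \left(-10\right) + 12 \left(-7\right) - 10 \left(-7\right)^{2} + 8 \left(-7\right) \left(-10\right)\right) \left(4 + \left(-4\right)^{3}\right) + 42 = \left(84 - 70 - 84 - 490 + 560\right) \left(4 - 64\right) + 42 = \left(84 - 70 - 84 - 490 + 560\right) \left(-60\right) + 42 = 0 \left(-60\right) + 42 = 0 + 42 = 42$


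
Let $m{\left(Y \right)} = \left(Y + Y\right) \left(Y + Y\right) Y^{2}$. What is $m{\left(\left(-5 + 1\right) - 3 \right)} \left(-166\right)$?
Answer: $-1594264$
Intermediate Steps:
$m{\left(Y \right)} = 4 Y^{4}$ ($m{\left(Y \right)} = 2 Y 2 Y Y^{2} = 4 Y^{2} Y^{2} = 4 Y^{4}$)
$m{\left(\left(-5 + 1\right) - 3 \right)} \left(-166\right) = 4 \left(\left(-5 + 1\right) - 3\right)^{4} \left(-166\right) = 4 \left(-4 - 3\right)^{4} \left(-166\right) = 4 \left(-7\right)^{4} \left(-166\right) = 4 \cdot 2401 \left(-166\right) = 9604 \left(-166\right) = -1594264$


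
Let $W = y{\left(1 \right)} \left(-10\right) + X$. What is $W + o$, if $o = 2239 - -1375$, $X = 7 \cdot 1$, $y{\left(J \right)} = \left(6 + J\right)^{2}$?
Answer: $3131$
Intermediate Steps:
$X = 7$
$W = -483$ ($W = \left(6 + 1\right)^{2} \left(-10\right) + 7 = 7^{2} \left(-10\right) + 7 = 49 \left(-10\right) + 7 = -490 + 7 = -483$)
$o = 3614$ ($o = 2239 + 1375 = 3614$)
$W + o = -483 + 3614 = 3131$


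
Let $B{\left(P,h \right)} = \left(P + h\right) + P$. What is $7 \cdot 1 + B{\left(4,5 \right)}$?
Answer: $20$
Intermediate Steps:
$B{\left(P,h \right)} = h + 2 P$
$7 \cdot 1 + B{\left(4,5 \right)} = 7 \cdot 1 + \left(5 + 2 \cdot 4\right) = 7 + \left(5 + 8\right) = 7 + 13 = 20$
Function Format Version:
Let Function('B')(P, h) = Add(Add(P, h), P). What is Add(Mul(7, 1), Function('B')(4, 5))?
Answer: 20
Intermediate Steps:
Function('B')(P, h) = Add(h, Mul(2, P))
Add(Mul(7, 1), Function('B')(4, 5)) = Add(Mul(7, 1), Add(5, Mul(2, 4))) = Add(7, Add(5, 8)) = Add(7, 13) = 20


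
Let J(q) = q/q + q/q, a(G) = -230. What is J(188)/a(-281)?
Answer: -1/115 ≈ -0.0086956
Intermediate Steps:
J(q) = 2 (J(q) = 1 + 1 = 2)
J(188)/a(-281) = 2/(-230) = 2*(-1/230) = -1/115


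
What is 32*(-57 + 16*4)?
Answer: 224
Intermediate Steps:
32*(-57 + 16*4) = 32*(-57 + 64) = 32*7 = 224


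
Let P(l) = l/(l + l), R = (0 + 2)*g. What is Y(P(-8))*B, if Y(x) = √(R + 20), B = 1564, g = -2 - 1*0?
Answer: 6256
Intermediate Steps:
g = -2 (g = -2 + 0 = -2)
R = -4 (R = (0 + 2)*(-2) = 2*(-2) = -4)
P(l) = ½ (P(l) = l/((2*l)) = l*(1/(2*l)) = ½)
Y(x) = 4 (Y(x) = √(-4 + 20) = √16 = 4)
Y(P(-8))*B = 4*1564 = 6256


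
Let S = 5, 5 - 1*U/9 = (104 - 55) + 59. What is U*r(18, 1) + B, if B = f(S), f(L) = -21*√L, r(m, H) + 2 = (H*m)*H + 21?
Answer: -34299 - 21*√5 ≈ -34346.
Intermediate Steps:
r(m, H) = 19 + m*H² (r(m, H) = -2 + ((H*m)*H + 21) = -2 + (m*H² + 21) = -2 + (21 + m*H²) = 19 + m*H²)
U = -927 (U = 45 - 9*((104 - 55) + 59) = 45 - 9*(49 + 59) = 45 - 9*108 = 45 - 972 = -927)
B = -21*√5 ≈ -46.957
U*r(18, 1) + B = -927*(19 + 18*1²) - 21*√5 = -927*(19 + 18*1) - 21*√5 = -927*(19 + 18) - 21*√5 = -927*37 - 21*√5 = -34299 - 21*√5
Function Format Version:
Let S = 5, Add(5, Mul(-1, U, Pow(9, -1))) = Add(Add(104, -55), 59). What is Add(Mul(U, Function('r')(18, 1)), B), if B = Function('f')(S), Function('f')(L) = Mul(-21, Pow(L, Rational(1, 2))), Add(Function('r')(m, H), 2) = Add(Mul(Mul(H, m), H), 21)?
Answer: Add(-34299, Mul(-21, Pow(5, Rational(1, 2)))) ≈ -34346.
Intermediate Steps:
Function('r')(m, H) = Add(19, Mul(m, Pow(H, 2))) (Function('r')(m, H) = Add(-2, Add(Mul(Mul(H, m), H), 21)) = Add(-2, Add(Mul(m, Pow(H, 2)), 21)) = Add(-2, Add(21, Mul(m, Pow(H, 2)))) = Add(19, Mul(m, Pow(H, 2))))
U = -927 (U = Add(45, Mul(-9, Add(Add(104, -55), 59))) = Add(45, Mul(-9, Add(49, 59))) = Add(45, Mul(-9, 108)) = Add(45, -972) = -927)
B = Mul(-21, Pow(5, Rational(1, 2))) ≈ -46.957
Add(Mul(U, Function('r')(18, 1)), B) = Add(Mul(-927, Add(19, Mul(18, Pow(1, 2)))), Mul(-21, Pow(5, Rational(1, 2)))) = Add(Mul(-927, Add(19, Mul(18, 1))), Mul(-21, Pow(5, Rational(1, 2)))) = Add(Mul(-927, Add(19, 18)), Mul(-21, Pow(5, Rational(1, 2)))) = Add(Mul(-927, 37), Mul(-21, Pow(5, Rational(1, 2)))) = Add(-34299, Mul(-21, Pow(5, Rational(1, 2))))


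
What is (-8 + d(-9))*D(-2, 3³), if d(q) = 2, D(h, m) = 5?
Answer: -30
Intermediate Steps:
(-8 + d(-9))*D(-2, 3³) = (-8 + 2)*5 = -6*5 = -30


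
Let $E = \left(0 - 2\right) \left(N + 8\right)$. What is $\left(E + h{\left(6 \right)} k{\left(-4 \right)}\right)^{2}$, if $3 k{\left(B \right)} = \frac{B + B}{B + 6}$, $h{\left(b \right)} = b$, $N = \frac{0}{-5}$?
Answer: $576$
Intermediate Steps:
$N = 0$ ($N = 0 \left(- \frac{1}{5}\right) = 0$)
$k{\left(B \right)} = \frac{2 B}{3 \left(6 + B\right)}$ ($k{\left(B \right)} = \frac{\left(B + B\right) \frac{1}{B + 6}}{3} = \frac{2 B \frac{1}{6 + B}}{3} = \frac{2 B}{3 \left(6 + B\right)}$)
$E = -16$ ($E = \left(0 - 2\right) \left(0 + 8\right) = \left(-2\right) 8 = -16$)
$\left(E + h{\left(6 \right)} k{\left(-4 \right)}\right)^{2} = \left(-16 + 6 \cdot \frac{2}{3} \left(-4\right) \frac{1}{6 - 4}\right)^{2} = \left(-16 + 6 \cdot \frac{2}{3} \left(-4\right) \frac{1}{2}\right)^{2} = \left(-16 + 6 \left(- \frac{4}{3}\right)\right)^{2} = \left(-16 - 8\right)^{2} = \left(-24\right)^{2} = 576$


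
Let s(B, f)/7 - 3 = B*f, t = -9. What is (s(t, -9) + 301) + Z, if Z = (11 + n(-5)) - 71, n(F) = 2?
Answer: 831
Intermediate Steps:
s(B, f) = 21 + 7*B*f (s(B, f) = 21 + 7*(B*f) = 21 + 7*B*f)
Z = -58 (Z = (11 + 2) - 71 = 13 - 71 = -58)
(s(t, -9) + 301) + Z = ((21 + 7*(-9)*(-9)) + 301) - 58 = ((21 + 567) + 301) - 58 = (588 + 301) - 58 = 889 - 58 = 831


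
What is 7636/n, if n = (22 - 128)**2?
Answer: 1909/2809 ≈ 0.67960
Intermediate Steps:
n = 11236 (n = (-106)**2 = 11236)
7636/n = 7636/11236 = 7636*(1/11236) = 1909/2809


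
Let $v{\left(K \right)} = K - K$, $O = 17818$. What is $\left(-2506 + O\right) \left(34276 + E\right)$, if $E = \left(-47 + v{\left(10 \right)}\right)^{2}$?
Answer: $558658320$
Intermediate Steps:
$v{\left(K \right)} = 0$
$E = 2209$ ($E = \left(-47 + 0\right)^{2} = \left(-47\right)^{2} = 2209$)
$\left(-2506 + O\right) \left(34276 + E\right) = \left(-2506 + 17818\right) \left(34276 + 2209\right) = 15312 \cdot 36485 = 558658320$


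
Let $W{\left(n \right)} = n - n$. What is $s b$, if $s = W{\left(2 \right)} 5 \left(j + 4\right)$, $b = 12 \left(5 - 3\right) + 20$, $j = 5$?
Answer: $0$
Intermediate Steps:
$W{\left(n \right)} = 0$
$b = 44$ ($b = 12 \left(5 - 3\right) + 20 = 12 \cdot 2 + 20 = 24 + 20 = 44$)
$s = 0$ ($s = 0 \cdot 5 \left(5 + 4\right) = 0 \cdot 5 \cdot 9 = 0 \cdot 45 = 0$)
$s b = 0 \cdot 44 = 0$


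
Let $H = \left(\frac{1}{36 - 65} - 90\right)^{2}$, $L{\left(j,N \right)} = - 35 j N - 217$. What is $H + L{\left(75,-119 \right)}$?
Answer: $\frac{269342199}{841} \approx 3.2026 \cdot 10^{5}$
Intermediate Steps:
$L{\left(j,N \right)} = -217 - 35 N j$ ($L{\left(j,N \right)} = - 35 N j - 217 = -217 - 35 N j$)
$H = \frac{6817321}{841}$ ($H = \left(\frac{1}{-29} - 90\right)^{2} = \left(- \frac{1}{29} - 90\right)^{2} = \left(- \frac{2611}{29}\right)^{2} = \frac{6817321}{841} \approx 8106.2$)
$H + L{\left(75,-119 \right)} = \frac{6817321}{841} - \left(217 - 312375\right) = \frac{6817321}{841} + \left(-217 + 312375\right) = \frac{6817321}{841} + 312158 = \frac{269342199}{841}$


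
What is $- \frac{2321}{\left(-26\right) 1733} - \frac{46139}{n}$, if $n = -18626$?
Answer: $\frac{530540502}{209812577} \approx 2.5286$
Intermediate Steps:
$- \frac{2321}{\left(-26\right) 1733} - \frac{46139}{n} = - \frac{2321}{\left(-26\right) 1733} - \frac{46139}{-18626} = - \frac{2321}{-45058} - - \frac{46139}{18626} = \left(-2321\right) \left(- \frac{1}{45058}\right) + \frac{46139}{18626} = \frac{2321}{45058} + \frac{46139}{18626} = \frac{530540502}{209812577}$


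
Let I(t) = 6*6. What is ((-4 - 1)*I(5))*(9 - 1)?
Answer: -1440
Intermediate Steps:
I(t) = 36
((-4 - 1)*I(5))*(9 - 1) = ((-4 - 1)*36)*(9 - 1) = -5*36*8 = -180*8 = -1440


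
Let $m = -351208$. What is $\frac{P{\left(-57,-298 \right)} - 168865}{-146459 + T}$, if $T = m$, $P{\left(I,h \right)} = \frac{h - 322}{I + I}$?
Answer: $\frac{9624995}{28367019} \approx 0.3393$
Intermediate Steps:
$P{\left(I,h \right)} = \frac{-322 + h}{2 I}$
$T = -351208$
$\frac{P{\left(-57,-298 \right)} - 168865}{-146459 + T} = \frac{\frac{-322 - 298}{2 \left(-57\right)} - 168865}{-146459 - 351208} = \frac{\frac{1}{2} \left(- \frac{1}{57}\right) \left(-620\right) - 168865}{-497667} = \left(\frac{310}{57} - 168865\right) \left(- \frac{1}{497667}\right) = \left(- \frac{9624995}{57}\right) \left(- \frac{1}{497667}\right) = \frac{9624995}{28367019}$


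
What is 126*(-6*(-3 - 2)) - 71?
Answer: 3709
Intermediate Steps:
126*(-6*(-3 - 2)) - 71 = 126*(-6*(-5)) - 71 = 126*30 - 71 = 3780 - 71 = 3709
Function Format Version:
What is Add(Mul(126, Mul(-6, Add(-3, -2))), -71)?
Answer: 3709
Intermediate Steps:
Add(Mul(126, Mul(-6, Add(-3, -2))), -71) = Add(Mul(126, Mul(-6, -5)), -71) = Add(Mul(126, 30), -71) = Add(3780, -71) = 3709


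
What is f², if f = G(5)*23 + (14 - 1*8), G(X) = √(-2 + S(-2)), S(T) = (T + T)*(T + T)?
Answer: 7442 + 276*√14 ≈ 8474.7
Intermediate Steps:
S(T) = 4*T² (S(T) = (2*T)*(2*T) = 4*T²)
G(X) = √14 (G(X) = √(-2 + 4*(-2)²) = √(-2 + 4*4) = √(-2 + 16) = √14)
f = 6 + 23*√14 (f = √14*23 + (14 - 1*8) = 23*√14 + (14 - 8) = 23*√14 + 6 = 6 + 23*√14 ≈ 92.058)
f² = (6 + 23*√14)²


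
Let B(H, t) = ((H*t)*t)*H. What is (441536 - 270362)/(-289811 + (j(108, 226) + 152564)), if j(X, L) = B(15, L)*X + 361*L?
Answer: 171174/1241091139 ≈ 0.00013792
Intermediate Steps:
B(H, t) = H²*t² (B(H, t) = (H*t²)*H = H²*t²)
j(X, L) = 361*L + 225*X*L² (j(X, L) = (15²*L²)*X + 361*L = (225*L²)*X + 361*L = 225*X*L² + 361*L = 361*L + 225*X*L²)
(441536 - 270362)/(-289811 + (j(108, 226) + 152564)) = (441536 - 270362)/(-289811 + (226*(361 + 225*226*108) + 152564)) = 171174/(-289811 + (226*(361 + 5491800) + 152564)) = 171174/(-289811 + (226*5492161 + 152564)) = 171174/(-289811 + (1241228386 + 152564)) = 171174/(-289811 + 1241380950) = 171174/1241091139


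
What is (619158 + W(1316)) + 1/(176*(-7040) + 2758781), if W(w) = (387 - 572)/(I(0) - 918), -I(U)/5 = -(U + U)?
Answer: 863801375788607/1395122238 ≈ 6.1916e+5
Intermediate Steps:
I(U) = 10*U (I(U) = -(-5)*(U + U) = -(-5)*2*U = -(-10)*U = 10*U)
W(w) = 185/918 (W(w) = (387 - 572)/(10*0 - 918) = -185/(0 - 918) = -185/(-918) = -185*(-1/918) = 185/918)
(619158 + W(1316)) + 1/(176*(-7040) + 2758781) = (619158 + 185/918) + 1/(176*(-7040) + 2758781) = 568387229/918 + 1/(-1239040 + 2758781) = 568387229/918 + 1/1519741 = 863801375788607/1395122238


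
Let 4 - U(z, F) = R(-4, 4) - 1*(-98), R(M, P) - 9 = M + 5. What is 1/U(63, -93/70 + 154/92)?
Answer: -1/104 ≈ -0.0096154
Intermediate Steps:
R(M, P) = 14 + M (R(M, P) = 9 + (M + 5) = 9 + (5 + M) = 14 + M)
U(z, F) = -104 (U(z, F) = 4 - ((14 - 4) - 1*(-98)) = 4 - (10 + 98) = 4 - 1*108 = 4 - 108 = -104)
1/U(63, -93/70 + 154/92) = 1/(-104) = -1/104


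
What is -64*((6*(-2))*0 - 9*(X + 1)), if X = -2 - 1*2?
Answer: -1728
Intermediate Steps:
X = -4 (X = -2 - 2 = -4)
-64*((6*(-2))*0 - 9*(X + 1)) = -64*((6*(-2))*0 - 9*(-4 + 1)) = -64*(-12*0 - 9*(-3)) = -64*(0 + 27) = -64*27 = -1728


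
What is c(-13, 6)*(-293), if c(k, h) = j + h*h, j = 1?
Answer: -10841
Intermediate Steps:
c(k, h) = 1 + h² (c(k, h) = 1 + h*h = 1 + h²)
c(-13, 6)*(-293) = (1 + 6²)*(-293) = (1 + 36)*(-293) = 37*(-293) = -10841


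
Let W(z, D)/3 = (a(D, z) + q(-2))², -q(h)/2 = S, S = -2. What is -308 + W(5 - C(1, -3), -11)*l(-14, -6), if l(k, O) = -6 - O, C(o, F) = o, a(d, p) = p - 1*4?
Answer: -308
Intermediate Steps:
a(d, p) = -4 + p (a(d, p) = p - 4 = -4 + p)
q(h) = 4 (q(h) = -2*(-2) = 4)
W(z, D) = 3*z² (W(z, D) = 3*((-4 + z) + 4)² = 3*z²)
-308 + W(5 - C(1, -3), -11)*l(-14, -6) = -308 + (3*(5 - 1*1)²)*(-6 - 1*(-6)) = -308 + (3*(5 - 1)²)*(-6 + 6) = -308 + (3*4²)*0 = -308 + (3*16)*0 = -308 + 48*0 = -308 + 0 = -308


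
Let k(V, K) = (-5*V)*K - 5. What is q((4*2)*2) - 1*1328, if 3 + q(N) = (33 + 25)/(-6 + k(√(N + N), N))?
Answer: -272427111/204679 - 18560*√2/204679 ≈ -1331.1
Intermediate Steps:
k(V, K) = -5 - 5*K*V (k(V, K) = -5*K*V - 5 = -5 - 5*K*V)
q(N) = -3 + 58/(-11 - 5*√2*N^(3/2)) (q(N) = -3 + (33 + 25)/(-6 + (-5 - 5*N*√(N + N))) = -3 + 58/(-6 + (-5 - 5*N*√(2*N))) = -3 + 58/(-6 + (-5 - 5*N*√2*√N)) = -3 + 58/(-6 + (-5 - 5*√2*N^(3/2))) = -3 + 58/(-11 - 5*√2*N^(3/2)))
q((4*2)*2) - 1*1328 = (-91 - 15*√2*((4*2)*2)^(3/2))/(11 + 5*√2*((4*2)*2)^(3/2)) - 1*1328 = (-91 - 15*√2*(8*2)^(3/2))/(11 + 5*√2*(8*2)^(3/2)) - 1328 = (-91 - 15*√2*16^(3/2))/(11 + 5*√2*16^(3/2)) - 1328 = (-91 - 15*√2*64)/(11 + 5*√2*64) - 1328 = (-91 - 960*√2)/(11 + 320*√2) - 1328 = -1328 + (-91 - 960*√2)/(11 + 320*√2)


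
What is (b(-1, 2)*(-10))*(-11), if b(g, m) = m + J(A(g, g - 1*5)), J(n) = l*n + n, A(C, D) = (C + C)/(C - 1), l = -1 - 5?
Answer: -330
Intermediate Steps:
l = -6
A(C, D) = 2*C/(-1 + C) (A(C, D) = (2*C)/(-1 + C) = 2*C/(-1 + C))
J(n) = -5*n (J(n) = -6*n + n = -5*n)
b(g, m) = m - 10*g/(-1 + g)
(b(-1, 2)*(-10))*(-11) = (((-10*(-1) + 2*(-1 - 1))/(-1 - 1))*(-10))*(-11) = (((10 + 2*(-2))/(-2))*(-10))*(-11) = (-(10 - 4)/2*(-10))*(-11) = (-½*6*(-10))*(-11) = -3*(-10)*(-11) = 30*(-11) = -330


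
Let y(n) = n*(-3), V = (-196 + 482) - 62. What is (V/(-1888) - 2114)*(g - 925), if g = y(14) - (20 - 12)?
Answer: 121614675/59 ≈ 2.0613e+6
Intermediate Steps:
V = 224 (V = 286 - 62 = 224)
y(n) = -3*n
g = -50 (g = -3*14 - (20 - 12) = -42 - 1*8 = -42 - 8 = -50)
(V/(-1888) - 2114)*(g - 925) = (224/(-1888) - 2114)*(-50 - 925) = (224*(-1/1888) - 2114)*(-975) = (-7/59 - 2114)*(-975) = -124733/59*(-975) = 121614675/59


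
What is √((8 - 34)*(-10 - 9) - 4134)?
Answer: 2*I*√910 ≈ 60.332*I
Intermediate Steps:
√((8 - 34)*(-10 - 9) - 4134) = √(-26*(-19) - 4134) = √(494 - 4134) = √(-3640) = 2*I*√910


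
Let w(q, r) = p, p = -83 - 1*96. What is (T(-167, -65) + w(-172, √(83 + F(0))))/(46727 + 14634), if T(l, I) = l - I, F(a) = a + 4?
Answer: -281/61361 ≈ -0.0045795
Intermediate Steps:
F(a) = 4 + a
p = -179 (p = -83 - 96 = -179)
w(q, r) = -179
(T(-167, -65) + w(-172, √(83 + F(0))))/(46727 + 14634) = ((-167 - 1*(-65)) - 179)/(46727 + 14634) = ((-167 + 65) - 179)/61361 = (-102 - 179)*(1/61361) = -281*1/61361 = -281/61361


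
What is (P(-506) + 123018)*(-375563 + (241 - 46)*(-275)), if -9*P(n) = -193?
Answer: -475263477740/9 ≈ -5.2807e+10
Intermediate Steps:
P(n) = 193/9 (P(n) = -1/9*(-193) = 193/9)
(P(-506) + 123018)*(-375563 + (241 - 46)*(-275)) = (193/9 + 123018)*(-375563 + (241 - 46)*(-275)) = 1107355*(-375563 + 195*(-275))/9 = 1107355*(-375563 - 53625)/9 = (1107355/9)*(-429188) = -475263477740/9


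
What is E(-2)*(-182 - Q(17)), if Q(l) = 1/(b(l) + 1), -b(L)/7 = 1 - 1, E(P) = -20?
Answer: 3660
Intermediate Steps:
b(L) = 0 (b(L) = -7*(1 - 1) = -7*0 = 0)
Q(l) = 1 (Q(l) = 1/(0 + 1) = 1/1 = 1)
E(-2)*(-182 - Q(17)) = -20*(-182 - 1*1) = -20*(-182 - 1) = -20*(-183) = 3660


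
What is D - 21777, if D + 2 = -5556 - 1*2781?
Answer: -30116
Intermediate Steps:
D = -8339 (D = -2 + (-5556 - 1*2781) = -2 + (-5556 - 2781) = -2 - 8337 = -8339)
D - 21777 = -8339 - 21777 = -30116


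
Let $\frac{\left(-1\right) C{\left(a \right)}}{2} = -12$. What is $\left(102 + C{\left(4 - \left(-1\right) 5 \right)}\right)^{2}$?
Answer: $15876$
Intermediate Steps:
$C{\left(a \right)} = 24$ ($C{\left(a \right)} = \left(-2\right) \left(-12\right) = 24$)
$\left(102 + C{\left(4 - \left(-1\right) 5 \right)}\right)^{2} = \left(102 + 24\right)^{2} = 126^{2} = 15876$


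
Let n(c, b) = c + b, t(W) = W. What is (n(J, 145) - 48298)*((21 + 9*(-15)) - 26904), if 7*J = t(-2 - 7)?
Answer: 9107227440/7 ≈ 1.3010e+9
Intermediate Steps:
J = -9/7 (J = (-2 - 7)/7 = (1/7)*(-9) = -9/7 ≈ -1.2857)
n(c, b) = b + c
(n(J, 145) - 48298)*((21 + 9*(-15)) - 26904) = ((145 - 9/7) - 48298)*((21 + 9*(-15)) - 26904) = (1006/7 - 48298)*((21 - 135) - 26904) = -337080*(-114 - 26904)/7 = -337080/7*(-27018) = 9107227440/7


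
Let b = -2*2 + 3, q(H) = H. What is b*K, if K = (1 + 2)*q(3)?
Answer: -9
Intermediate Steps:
b = -1 (b = -4 + 3 = -1)
K = 9 (K = (1 + 2)*3 = 3*3 = 9)
b*K = -1*9 = -9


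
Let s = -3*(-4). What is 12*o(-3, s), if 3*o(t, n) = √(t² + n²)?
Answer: 12*√17 ≈ 49.477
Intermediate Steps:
s = 12
o(t, n) = √(n² + t²)/3 (o(t, n) = √(t² + n²)/3 = √(n² + t²)/3)
12*o(-3, s) = 12*(√(12² + (-3)²)/3) = 12*(√(144 + 9)/3) = 12*(√153/3) = 12*((3*√17)/3) = 12*√17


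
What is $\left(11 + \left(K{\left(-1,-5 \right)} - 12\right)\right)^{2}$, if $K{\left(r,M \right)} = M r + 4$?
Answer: $64$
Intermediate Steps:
$K{\left(r,M \right)} = 4 + M r$
$\left(11 + \left(K{\left(-1,-5 \right)} - 12\right)\right)^{2} = \left(11 + \left(\left(4 - -5\right) - 12\right)\right)^{2} = \left(11 + \left(\left(4 + 5\right) - 12\right)\right)^{2} = \left(11 + \left(9 - 12\right)\right)^{2} = \left(11 - 3\right)^{2} = 8^{2} = 64$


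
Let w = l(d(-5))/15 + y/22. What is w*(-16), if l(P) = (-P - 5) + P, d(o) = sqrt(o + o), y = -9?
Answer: 392/33 ≈ 11.879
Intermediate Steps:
d(o) = sqrt(2)*sqrt(o) (d(o) = sqrt(2*o) = sqrt(2)*sqrt(o))
l(P) = -5 (l(P) = (-5 - P) + P = -5)
w = -49/66 (w = -5/15 - 9/22 = -5*1/15 - 9*1/22 = -1/3 - 9/22 = -49/66 ≈ -0.74242)
w*(-16) = -49/66*(-16) = 392/33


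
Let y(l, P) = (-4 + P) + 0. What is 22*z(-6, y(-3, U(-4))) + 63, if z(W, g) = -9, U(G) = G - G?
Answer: -135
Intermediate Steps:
U(G) = 0
y(l, P) = -4 + P
22*z(-6, y(-3, U(-4))) + 63 = 22*(-9) + 63 = -198 + 63 = -135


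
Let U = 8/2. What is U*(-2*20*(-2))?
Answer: 320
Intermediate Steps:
U = 4 (U = 8*(½) = 4)
U*(-2*20*(-2)) = 4*(-2*20*(-2)) = 4*(-40*(-2)) = 4*80 = 320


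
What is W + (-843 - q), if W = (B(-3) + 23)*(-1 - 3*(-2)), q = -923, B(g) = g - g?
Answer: 195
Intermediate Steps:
B(g) = 0
W = 115 (W = (0 + 23)*(-1 - 3*(-2)) = 23*(-1 + 6) = 23*5 = 115)
W + (-843 - q) = 115 + (-843 - 1*(-923)) = 115 + (-843 + 923) = 115 + 80 = 195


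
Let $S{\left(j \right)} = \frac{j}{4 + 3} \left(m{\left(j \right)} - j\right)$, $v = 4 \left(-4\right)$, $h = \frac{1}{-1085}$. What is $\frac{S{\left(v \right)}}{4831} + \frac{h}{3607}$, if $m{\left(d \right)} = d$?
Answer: $- \frac{1}{3913595} \approx -2.5552 \cdot 10^{-7}$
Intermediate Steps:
$h = - \frac{1}{1085} \approx -0.00092166$
$v = -16$
$S{\left(j \right)} = 0$ ($S{\left(j \right)} = \frac{j}{4 + 3} \left(j - j\right) = \frac{j}{7} \cdot 0 = 0$)
$\frac{S{\left(v \right)}}{4831} + \frac{h}{3607} = \frac{0}{4831} - \frac{1}{1085 \cdot 3607} = 0 \cdot \frac{1}{4831} - \frac{1}{3913595} = 0 - \frac{1}{3913595} = - \frac{1}{3913595}$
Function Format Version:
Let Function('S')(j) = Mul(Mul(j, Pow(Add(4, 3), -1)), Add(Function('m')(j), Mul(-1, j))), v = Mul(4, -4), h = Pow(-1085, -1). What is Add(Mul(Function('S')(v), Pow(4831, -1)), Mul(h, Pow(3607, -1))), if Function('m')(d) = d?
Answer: Rational(-1, 3913595) ≈ -2.5552e-7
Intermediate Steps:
h = Rational(-1, 1085) ≈ -0.00092166
v = -16
Function('S')(j) = 0 (Function('S')(j) = Mul(Mul(j, Pow(Add(4, 3), -1)), Add(j, Mul(-1, j))) = Mul(Mul(j, Pow(7, -1)), 0) = Mul(Mul(j, Rational(1, 7)), 0) = Mul(Mul(Rational(1, 7), j), 0) = 0)
Add(Mul(Function('S')(v), Pow(4831, -1)), Mul(h, Pow(3607, -1))) = Add(Mul(0, Pow(4831, -1)), Mul(Rational(-1, 1085), Pow(3607, -1))) = Add(Mul(0, Rational(1, 4831)), Mul(Rational(-1, 1085), Rational(1, 3607))) = Add(0, Rational(-1, 3913595)) = Rational(-1, 3913595)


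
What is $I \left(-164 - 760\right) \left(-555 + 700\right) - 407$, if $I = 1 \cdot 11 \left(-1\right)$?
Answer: $1473373$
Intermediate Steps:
$I = -11$ ($I = 11 \left(-1\right) = -11$)
$I \left(-164 - 760\right) \left(-555 + 700\right) - 407 = - 11 \left(-164 - 760\right) \left(-555 + 700\right) - 407 = - 11 \left(\left(-924\right) 145\right) - 407 = \left(-11\right) \left(-133980\right) - 407 = 1473780 - 407 = 1473373$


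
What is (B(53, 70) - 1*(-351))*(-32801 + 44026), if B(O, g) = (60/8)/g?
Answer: 110352975/28 ≈ 3.9412e+6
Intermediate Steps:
B(O, g) = 15/(2*g) (B(O, g) = (60*(1/8))/g = 15/(2*g))
(B(53, 70) - 1*(-351))*(-32801 + 44026) = ((15/2)/70 - 1*(-351))*(-32801 + 44026) = ((15/2)*(1/70) + 351)*11225 = (3/28 + 351)*11225 = (9831/28)*11225 = 110352975/28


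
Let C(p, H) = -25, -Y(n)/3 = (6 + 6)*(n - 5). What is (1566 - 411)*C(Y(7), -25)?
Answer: -28875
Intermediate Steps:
Y(n) = 180 - 36*n (Y(n) = -3*(6 + 6)*(n - 5) = -36*(-5 + n) = -3*(-60 + 12*n) = 180 - 36*n)
(1566 - 411)*C(Y(7), -25) = (1566 - 411)*(-25) = 1155*(-25) = -28875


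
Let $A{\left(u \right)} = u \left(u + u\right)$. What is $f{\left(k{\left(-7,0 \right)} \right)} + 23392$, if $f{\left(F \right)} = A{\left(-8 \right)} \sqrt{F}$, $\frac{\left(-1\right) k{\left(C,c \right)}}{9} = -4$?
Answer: $24160$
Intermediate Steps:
$k{\left(C,c \right)} = 36$ ($k{\left(C,c \right)} = \left(-9\right) \left(-4\right) = 36$)
$A{\left(u \right)} = 2 u^{2}$ ($A{\left(u \right)} = u 2 u = 2 u^{2}$)
$f{\left(F \right)} = 128 \sqrt{F}$ ($f{\left(F \right)} = 2 \left(-8\right)^{2} \sqrt{F} = 2 \cdot 64 \sqrt{F} = 128 \sqrt{F}$)
$f{\left(k{\left(-7,0 \right)} \right)} + 23392 = 128 \sqrt{36} + 23392 = 128 \cdot 6 + 23392 = 768 + 23392 = 24160$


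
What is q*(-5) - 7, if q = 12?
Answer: -67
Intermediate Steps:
q*(-5) - 7 = 12*(-5) - 7 = -60 - 7 = -67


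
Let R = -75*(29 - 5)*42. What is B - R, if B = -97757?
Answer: -22157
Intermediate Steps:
R = -75600 (R = -75*24*42 = -1800*42 = -75600)
B - R = -97757 - 1*(-75600) = -97757 + 75600 = -22157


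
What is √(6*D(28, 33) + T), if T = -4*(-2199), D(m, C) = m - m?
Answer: 2*√2199 ≈ 93.787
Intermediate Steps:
D(m, C) = 0
T = 8796
√(6*D(28, 33) + T) = √(6*0 + 8796) = √(0 + 8796) = √8796 = 2*√2199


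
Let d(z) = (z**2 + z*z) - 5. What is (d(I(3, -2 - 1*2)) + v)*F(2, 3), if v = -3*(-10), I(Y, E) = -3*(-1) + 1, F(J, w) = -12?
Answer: -684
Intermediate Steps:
I(Y, E) = 4 (I(Y, E) = 3 + 1 = 4)
d(z) = -5 + 2*z**2 (d(z) = (z**2 + z**2) - 5 = 2*z**2 - 5 = -5 + 2*z**2)
v = 30
(d(I(3, -2 - 1*2)) + v)*F(2, 3) = ((-5 + 2*4**2) + 30)*(-12) = ((-5 + 2*16) + 30)*(-12) = ((-5 + 32) + 30)*(-12) = (27 + 30)*(-12) = 57*(-12) = -684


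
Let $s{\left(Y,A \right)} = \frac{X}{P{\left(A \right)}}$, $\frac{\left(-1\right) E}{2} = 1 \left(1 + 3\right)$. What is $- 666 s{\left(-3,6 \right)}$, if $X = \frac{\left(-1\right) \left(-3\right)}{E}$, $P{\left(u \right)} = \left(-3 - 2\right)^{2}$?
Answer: $\frac{999}{100} \approx 9.99$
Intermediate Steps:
$E = -8$ ($E = - 2 \cdot 1 \left(1 + 3\right) = - 2 \cdot 1 \cdot 4 = \left(-2\right) 4 = -8$)
$P{\left(u \right)} = 25$ ($P{\left(u \right)} = \left(-5\right)^{2} = 25$)
$X = - \frac{3}{8}$ ($X = \frac{\left(-1\right) \left(-3\right)}{-8} = 3 \left(- \frac{1}{8}\right) = - \frac{3}{8} \approx -0.375$)
$s{\left(Y,A \right)} = - \frac{3}{200}$ ($s{\left(Y,A \right)} = - \frac{3}{8 \cdot 25} = \left(- \frac{3}{8}\right) \frac{1}{25} = - \frac{3}{200}$)
$- 666 s{\left(-3,6 \right)} = \left(-666\right) \left(- \frac{3}{200}\right) = \frac{999}{100}$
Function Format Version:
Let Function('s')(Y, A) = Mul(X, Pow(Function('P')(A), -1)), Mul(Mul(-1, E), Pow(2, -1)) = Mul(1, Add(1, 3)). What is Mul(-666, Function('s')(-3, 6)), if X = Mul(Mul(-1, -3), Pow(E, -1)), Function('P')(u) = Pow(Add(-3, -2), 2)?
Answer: Rational(999, 100) ≈ 9.9900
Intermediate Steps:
E = -8 (E = Mul(-2, Mul(1, Add(1, 3))) = Mul(-2, Mul(1, 4)) = Mul(-2, 4) = -8)
Function('P')(u) = 25 (Function('P')(u) = Pow(-5, 2) = 25)
X = Rational(-3, 8) (X = Mul(Mul(-1, -3), Pow(-8, -1)) = Mul(3, Rational(-1, 8)) = Rational(-3, 8) ≈ -0.37500)
Function('s')(Y, A) = Rational(-3, 200) (Function('s')(Y, A) = Mul(Rational(-3, 8), Pow(25, -1)) = Mul(Rational(-3, 8), Rational(1, 25)) = Rational(-3, 200))
Mul(-666, Function('s')(-3, 6)) = Mul(-666, Rational(-3, 200)) = Rational(999, 100)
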